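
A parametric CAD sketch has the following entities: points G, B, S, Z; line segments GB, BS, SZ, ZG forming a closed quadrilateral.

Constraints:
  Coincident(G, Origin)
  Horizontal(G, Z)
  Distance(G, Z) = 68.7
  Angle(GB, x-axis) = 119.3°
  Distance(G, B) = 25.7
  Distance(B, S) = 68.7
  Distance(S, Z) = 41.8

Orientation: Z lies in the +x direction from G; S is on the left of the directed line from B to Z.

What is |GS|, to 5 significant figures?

66.741

Checks: |BS| = 68.70 ✓; |SZ| = 41.80 ✓.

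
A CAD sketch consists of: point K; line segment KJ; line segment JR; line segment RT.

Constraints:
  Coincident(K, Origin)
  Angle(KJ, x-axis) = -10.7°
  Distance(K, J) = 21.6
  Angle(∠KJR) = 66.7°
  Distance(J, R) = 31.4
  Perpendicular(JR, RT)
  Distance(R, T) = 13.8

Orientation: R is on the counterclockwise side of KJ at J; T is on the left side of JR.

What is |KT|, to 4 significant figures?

23.64

∠KJR = 66.7°, so JR runs at -10.7° + (180° − 66.7°) = 102.6° from the x-axis; with |JR| = 31.4, R = J + 31.4·(cos 102.6°, sin 102.6°) = (14.37, 26.63). JR ⟂ RT; with |RT| = 13.8 on the left of JR, T = R + 13.8·(-0.9759, -0.2181) = (0.9071, 23.62). Then |KT| = |T − K| = 23.64.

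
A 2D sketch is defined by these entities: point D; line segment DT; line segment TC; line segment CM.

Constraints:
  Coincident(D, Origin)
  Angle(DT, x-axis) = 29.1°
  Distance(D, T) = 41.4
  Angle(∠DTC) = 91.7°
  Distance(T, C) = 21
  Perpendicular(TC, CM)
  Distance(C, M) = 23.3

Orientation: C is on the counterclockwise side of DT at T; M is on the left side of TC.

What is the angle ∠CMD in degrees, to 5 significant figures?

129.13°

D is at the origin; DT runs at 29.1° with length 41.4, so T = 41.4·(cos 29.1°, sin 29.1°) = (36.174, 20.134). ∠DTC = 91.7°, so TC runs at 29.1° + (180° − 91.7°) = 117.40° from the x-axis; with |TC| = 21.0, C = T + 21.0·(cos 117.40°, sin 117.40°) = (26.510, 38.778). TC ⟂ CM; with |CM| = 23.3 on the left of TC, M = C + 23.3·(-0.88782, -0.46020) = (5.8239, 28.056). Then cos ∠CMD = MC·MD / (|MC||MD|), giving 129.13°.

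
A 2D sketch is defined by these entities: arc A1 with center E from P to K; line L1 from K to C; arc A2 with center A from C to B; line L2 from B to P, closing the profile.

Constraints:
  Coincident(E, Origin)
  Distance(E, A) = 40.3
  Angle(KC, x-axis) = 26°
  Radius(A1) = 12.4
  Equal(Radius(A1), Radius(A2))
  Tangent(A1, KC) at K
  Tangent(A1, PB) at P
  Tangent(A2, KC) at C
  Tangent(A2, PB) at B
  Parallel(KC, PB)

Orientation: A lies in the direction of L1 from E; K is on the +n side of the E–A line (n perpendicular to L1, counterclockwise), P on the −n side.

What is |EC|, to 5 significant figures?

42.165

The slot axis is L1's direction at 26.0°, so u = (cos 26.0°, sin 26.0°) = (0.89879, 0.43837) and n = (−sin 26.0°, cos 26.0°) = (-0.43837, 0.89879). E is at the origin and A lies 40.3 along u from E, so A = 40.3·u = (36.221, 17.666). Tangency of A1 to both parallel lines with radius 12.4 puts K and P at E ± 12.4·n: K = (-5.4358, 11.145), P = (5.4358, -11.145). Equal radii place C and B the same way about A: C = A + 12.4·n = (30.786, 28.811), B = A − 12.4·n = (41.657, 6.5213). Then |EC| = |C − E| = 42.165.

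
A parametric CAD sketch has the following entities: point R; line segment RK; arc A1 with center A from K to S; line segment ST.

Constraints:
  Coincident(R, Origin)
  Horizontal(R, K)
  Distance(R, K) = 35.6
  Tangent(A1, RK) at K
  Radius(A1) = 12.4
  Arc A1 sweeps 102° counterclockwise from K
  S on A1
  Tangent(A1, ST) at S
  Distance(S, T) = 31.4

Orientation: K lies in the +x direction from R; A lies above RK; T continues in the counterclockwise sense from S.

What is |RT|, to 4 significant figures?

61.52

On A1, K sits at bearing -90° from A; a 102° counterclockwise sweep puts S at bearing 12°, so S = A + 12.4·(cos 12°, sin 12°) = (47.73, 14.98). A1 meets ST tangentially, so AS is at right angles to ST, so ST runs along (−sin 12°, cos 12°); with |ST| = 31.4, T = (41.20, 45.69). Then |RT| = |T − R| = 61.52.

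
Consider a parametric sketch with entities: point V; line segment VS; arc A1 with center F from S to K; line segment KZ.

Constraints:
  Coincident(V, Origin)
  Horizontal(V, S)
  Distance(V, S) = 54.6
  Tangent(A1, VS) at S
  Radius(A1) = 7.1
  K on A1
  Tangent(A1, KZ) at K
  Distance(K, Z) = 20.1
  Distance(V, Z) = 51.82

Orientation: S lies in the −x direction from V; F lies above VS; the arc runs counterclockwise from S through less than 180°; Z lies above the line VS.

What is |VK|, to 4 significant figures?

47.96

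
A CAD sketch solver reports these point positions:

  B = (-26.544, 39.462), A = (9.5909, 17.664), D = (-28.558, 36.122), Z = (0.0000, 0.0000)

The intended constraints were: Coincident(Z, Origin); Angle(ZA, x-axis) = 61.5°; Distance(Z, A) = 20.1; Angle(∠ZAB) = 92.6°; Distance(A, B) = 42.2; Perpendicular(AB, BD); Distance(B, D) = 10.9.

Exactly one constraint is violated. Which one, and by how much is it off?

Distance(B, D) = 10.9 — off by 7.00.

Z = (0.00, 0.00) ✓; ZA at 61.50° ✓; |ZA| = 20.10 ✓; ∠ZAB = 92.60° ✓; |AB| = 42.20 ✓; ∠(AB, BD) = 90.01° ✓; |BD| = 3.900 ✗.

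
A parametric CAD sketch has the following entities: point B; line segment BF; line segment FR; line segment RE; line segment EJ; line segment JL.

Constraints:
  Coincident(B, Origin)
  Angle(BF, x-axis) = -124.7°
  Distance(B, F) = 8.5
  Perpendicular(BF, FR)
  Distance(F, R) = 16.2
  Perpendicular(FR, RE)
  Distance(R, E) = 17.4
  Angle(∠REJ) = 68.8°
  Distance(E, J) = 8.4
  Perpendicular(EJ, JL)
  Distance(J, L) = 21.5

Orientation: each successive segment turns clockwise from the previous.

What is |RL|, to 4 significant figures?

5.683

B is at the origin; BF runs at -124.7° with length 8.5, so F = (-4.839, -6.988). BF is perpendicular to FR, so FR runs at 145.3°; with |FR| = 16.2, R = (-18.16, 2.234). FR ⟂ RE, so RE runs at 55.30°; with |RE| = 17.4, E = (-8.252, 16.54). ∠REJ = 68.8° gives EJ at -55.90° from the x-axis; with |EJ| = 8.4, J = (-3.543, 9.584). EJ is perpendicular to JL, so JL runs at -145.9°; with |JL| = 21.5, L = (-21.35, -2.470). Then |RL| = |L − R| = 5.683.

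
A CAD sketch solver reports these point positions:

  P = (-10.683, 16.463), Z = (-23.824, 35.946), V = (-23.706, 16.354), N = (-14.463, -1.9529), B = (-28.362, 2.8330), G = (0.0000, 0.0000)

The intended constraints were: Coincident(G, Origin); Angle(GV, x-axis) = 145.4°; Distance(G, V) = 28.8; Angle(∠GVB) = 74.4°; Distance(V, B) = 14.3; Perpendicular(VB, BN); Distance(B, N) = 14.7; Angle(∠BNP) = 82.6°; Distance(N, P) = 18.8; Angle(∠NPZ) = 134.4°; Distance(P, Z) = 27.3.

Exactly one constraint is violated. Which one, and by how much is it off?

Distance(P, Z) = 27.3 — off by 3.80.

G = (0.00, 0.00) ✓; GV at 145.4° ✓; |GV| = 28.80 ✓; ∠GVB = 74.40° ✓; |VB| = 14.30 ✓; ∠(VB, BN) = 90.00° ✓; |BN| = 14.70 ✓; ∠BNP = 82.60° ✓; |NP| = 18.80 ✓; ∠NPZ = 134.4° ✓; |PZ| = 23.50 ✗.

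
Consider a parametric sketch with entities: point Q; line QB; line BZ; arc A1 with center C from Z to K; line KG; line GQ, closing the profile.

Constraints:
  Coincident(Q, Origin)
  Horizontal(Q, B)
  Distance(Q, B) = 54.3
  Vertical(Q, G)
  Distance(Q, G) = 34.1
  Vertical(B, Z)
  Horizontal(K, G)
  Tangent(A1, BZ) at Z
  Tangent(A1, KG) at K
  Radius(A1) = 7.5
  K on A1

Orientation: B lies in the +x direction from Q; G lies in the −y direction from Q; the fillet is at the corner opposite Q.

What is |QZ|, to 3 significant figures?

60.5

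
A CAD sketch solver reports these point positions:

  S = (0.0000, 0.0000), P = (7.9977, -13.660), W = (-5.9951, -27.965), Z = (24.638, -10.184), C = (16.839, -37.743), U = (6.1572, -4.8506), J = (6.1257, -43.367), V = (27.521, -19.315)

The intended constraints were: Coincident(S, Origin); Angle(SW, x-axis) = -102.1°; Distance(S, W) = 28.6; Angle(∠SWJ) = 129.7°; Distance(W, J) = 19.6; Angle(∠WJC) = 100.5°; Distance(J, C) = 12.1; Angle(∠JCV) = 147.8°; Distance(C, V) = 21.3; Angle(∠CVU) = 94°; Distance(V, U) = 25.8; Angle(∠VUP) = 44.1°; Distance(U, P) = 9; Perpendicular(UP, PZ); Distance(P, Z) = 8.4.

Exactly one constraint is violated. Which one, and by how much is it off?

Distance(P, Z) = 8.4 — off by 8.60.

S = (0.00, 0.00) ✓; SW at -102.1° ✓; |SW| = 28.60 ✓; ∠SWJ = 129.7° ✓; |WJ| = 19.60 ✓; ∠WJC = 100.5° ✓; |JC| = 12.10 ✓; ∠JCV = 147.8° ✓; |CV| = 21.30 ✓; ∠CVU = 94.00° ✓; |VU| = 25.80 ✓; ∠VUP = 44.10° ✓; |UP| = 9.000 ✓; ∠(UP, PZ) = 90.00° ✓; |PZ| = 17.00 ✗.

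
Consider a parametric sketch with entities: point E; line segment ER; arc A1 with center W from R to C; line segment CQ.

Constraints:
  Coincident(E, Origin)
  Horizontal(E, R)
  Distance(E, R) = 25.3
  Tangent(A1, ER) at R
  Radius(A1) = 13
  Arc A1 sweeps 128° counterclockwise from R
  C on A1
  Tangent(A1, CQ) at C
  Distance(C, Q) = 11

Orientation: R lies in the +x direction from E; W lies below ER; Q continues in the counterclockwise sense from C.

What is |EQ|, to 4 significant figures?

36.84

On A1, R sits at bearing 90° from W; a 128° counterclockwise sweep puts C at bearing 218°, so C = W + 13.0·(cos 218°, sin 218°) = (15.06, -21.00). Since A1 is tangent to CQ there, WC ⟂ CQ, so CQ runs along (−sin 218°, cos 218°); with |CQ| = 11.0, Q = (21.83, -29.67). Then |EQ| = |Q − E| = 36.84.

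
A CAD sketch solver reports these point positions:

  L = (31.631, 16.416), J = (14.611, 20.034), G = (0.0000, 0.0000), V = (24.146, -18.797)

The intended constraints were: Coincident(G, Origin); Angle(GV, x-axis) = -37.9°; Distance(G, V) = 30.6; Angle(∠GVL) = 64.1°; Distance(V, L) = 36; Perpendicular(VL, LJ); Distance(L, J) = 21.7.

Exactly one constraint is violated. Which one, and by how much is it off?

Distance(L, J) = 21.7 — off by 4.30.

G = (0.00, 0.00) ✓; GV at -37.90° ✓; |GV| = 30.60 ✓; ∠GVL = 64.10° ✓; |VL| = 36.00 ✓; ∠(VL, LJ) = 90.00° ✓; |LJ| = 17.40 ✗.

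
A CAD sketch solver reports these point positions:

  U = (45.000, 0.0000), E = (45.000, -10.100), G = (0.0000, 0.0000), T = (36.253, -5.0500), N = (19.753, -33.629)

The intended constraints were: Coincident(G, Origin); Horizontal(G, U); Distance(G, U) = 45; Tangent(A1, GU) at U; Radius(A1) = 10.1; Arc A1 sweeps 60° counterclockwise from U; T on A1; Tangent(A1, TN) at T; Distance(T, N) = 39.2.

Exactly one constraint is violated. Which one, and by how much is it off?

Distance(T, N) = 39.2 — off by 6.20.

G = (0.00, 0.00) ✓; G.y = 0.00, U.y = 0.00 ✓; |GU| = 45.00 ✓; ∠(EU, UG) = 90.00° ✓; |EU| = 10.10 ✓; bearing(E→T) − bearing(E→U) = 60.00° ✓; |ET| = 10.10 ✓; ∠(ET, TN) = 90.00° ✓; |TN| = 33.00 ✗.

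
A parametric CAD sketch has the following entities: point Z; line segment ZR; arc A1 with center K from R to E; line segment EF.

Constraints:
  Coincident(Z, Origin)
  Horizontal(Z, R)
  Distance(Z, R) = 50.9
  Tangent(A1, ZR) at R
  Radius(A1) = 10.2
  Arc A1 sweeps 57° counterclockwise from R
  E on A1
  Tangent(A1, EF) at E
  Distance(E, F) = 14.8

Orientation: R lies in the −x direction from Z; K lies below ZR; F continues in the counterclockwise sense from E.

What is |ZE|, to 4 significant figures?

59.64

Z is at the origin; Z and R share the same y with |ZR| = 50.9 and R on the −x side, so R = (-50.90, 0.000). A1 meets ZR tangentially, so KR is at right angles to ZR, so K = R + (0, -10.2) = (-50.90, -10.20). On A1, R sits at bearing 90° from K; a 57° counterclockwise sweep puts E at bearing 147°, so E = K + 10.2·(cos 147°, sin 147°) = (-59.45, -4.645). Then |ZE| = |E − Z| = 59.64.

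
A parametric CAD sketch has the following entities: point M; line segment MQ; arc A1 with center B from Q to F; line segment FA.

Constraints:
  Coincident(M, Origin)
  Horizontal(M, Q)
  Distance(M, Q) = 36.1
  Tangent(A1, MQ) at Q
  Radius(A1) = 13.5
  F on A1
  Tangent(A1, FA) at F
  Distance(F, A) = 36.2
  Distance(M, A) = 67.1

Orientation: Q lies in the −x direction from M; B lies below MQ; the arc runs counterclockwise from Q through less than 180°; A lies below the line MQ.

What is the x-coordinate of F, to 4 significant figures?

-49.39

M is at the origin; M and Q share the same y with |MQ| = 36.1 and Q on the −x side, so Q = (-36.10, 0.000). A1 meets MQ tangentially, so BQ is at right angles to MQ, so B = Q + (0, -13.5) = (-36.10, -13.50). Since BF ⟂ FA (tangency), |BA| = √(13.5² + 36.2²) = 38.64 regardless of where F sits on A1. So A lies on both circle(M, 67.1) and circle(B, 38.64); the below-MQ intersection is A = (-43.00, -51.52). F is the foot of the tangent from A: F = (-49.39, -15.88).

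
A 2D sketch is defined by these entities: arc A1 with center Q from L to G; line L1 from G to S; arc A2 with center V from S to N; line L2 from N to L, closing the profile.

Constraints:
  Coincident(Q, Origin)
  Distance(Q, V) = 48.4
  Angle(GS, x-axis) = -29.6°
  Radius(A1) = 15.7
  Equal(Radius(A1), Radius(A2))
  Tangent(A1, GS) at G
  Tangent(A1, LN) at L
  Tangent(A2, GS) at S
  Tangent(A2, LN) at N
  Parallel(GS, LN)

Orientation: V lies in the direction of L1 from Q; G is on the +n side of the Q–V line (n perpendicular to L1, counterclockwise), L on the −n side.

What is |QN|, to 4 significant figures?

50.88

The slot axis is L1's direction at -29.6°, so u = (cos -29.6°, sin -29.6°) = (0.8695, -0.4939) and n = (−sin -29.6°, cos -29.6°) = (0.4939, 0.8695). Q is at the origin and V lies 48.4 along u from Q, so V = 48.4·u = (42.08, -23.91). Tangency of A1 to both parallel lines with radius 15.7 puts G and L at Q ± 15.7·n: G = (7.755, 13.65), L = (-7.755, -13.65). Equal radii place S and N the same way about V: S = V + 15.7·n = (49.84, -10.26), N = V − 15.7·n = (34.33, -37.56). Then |QN| = |N − Q| = 50.88.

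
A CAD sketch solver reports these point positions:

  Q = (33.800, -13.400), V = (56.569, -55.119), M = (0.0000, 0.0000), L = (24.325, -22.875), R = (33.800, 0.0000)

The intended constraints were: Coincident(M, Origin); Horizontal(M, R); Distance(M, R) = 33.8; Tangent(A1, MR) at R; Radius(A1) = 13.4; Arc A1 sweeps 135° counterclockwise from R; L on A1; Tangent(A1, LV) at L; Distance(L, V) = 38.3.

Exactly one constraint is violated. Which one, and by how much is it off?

Distance(L, V) = 38.3 — off by 7.30.

M = (0.00, 0.00) ✓; M.y = 0.00, R.y = 0.00 ✓; |MR| = 33.80 ✓; ∠(QR, RM) = 90.00° ✓; |QR| = 13.40 ✓; bearing(Q→L) − bearing(Q→R) = 135.0° ✓; |QL| = 13.40 ✓; ∠(QL, LV) = 90.00° ✓; |LV| = 45.60 ✗.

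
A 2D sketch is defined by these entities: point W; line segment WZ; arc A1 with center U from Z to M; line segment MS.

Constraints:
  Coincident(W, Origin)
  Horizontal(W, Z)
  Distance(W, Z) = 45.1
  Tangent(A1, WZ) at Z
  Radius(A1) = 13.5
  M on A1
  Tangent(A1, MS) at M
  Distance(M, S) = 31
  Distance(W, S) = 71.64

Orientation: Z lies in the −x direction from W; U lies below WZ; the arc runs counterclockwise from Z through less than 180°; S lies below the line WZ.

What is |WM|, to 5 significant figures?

60.408

W is at the origin; W and Z share the same y with |WZ| = 45.1 and Z on the −x side, so Z = (-45.100, 0.0000). A1 meets WZ tangentially, so UZ is at right angles to WZ, so U = Z + (0, -13.5) = (-45.100, -13.500). Since UM ⟂ MS (tangency), |US| = √(13.5² + 31.0²) = 33.812 regardless of where M sits on A1. So S lies on both circle(W, 71.64) and circle(U, 33.812); the below-WZ intersection is S = (-55.084, -45.804). M is the foot of the tangent from S: M = (-58.517, -14.995).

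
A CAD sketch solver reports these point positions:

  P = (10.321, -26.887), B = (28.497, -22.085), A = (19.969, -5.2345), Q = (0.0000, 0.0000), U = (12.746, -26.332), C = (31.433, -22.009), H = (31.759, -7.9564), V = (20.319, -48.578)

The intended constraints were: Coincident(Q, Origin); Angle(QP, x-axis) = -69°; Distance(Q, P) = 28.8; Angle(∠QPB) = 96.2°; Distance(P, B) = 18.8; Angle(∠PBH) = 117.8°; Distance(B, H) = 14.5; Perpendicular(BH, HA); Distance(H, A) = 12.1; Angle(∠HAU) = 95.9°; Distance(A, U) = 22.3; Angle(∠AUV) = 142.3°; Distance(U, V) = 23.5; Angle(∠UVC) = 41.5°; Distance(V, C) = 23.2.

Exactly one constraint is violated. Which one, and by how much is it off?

Distance(V, C) = 23.2 — off by 5.60.

Q = (0.00, 0.00) ✓; QP at -69.00° ✓; |QP| = 28.80 ✓; ∠QPB = 96.20° ✓; |PB| = 18.80 ✓; ∠PBH = 117.8° ✓; |BH| = 14.50 ✓; ∠(BH, HA) = 90.00° ✓; |HA| = 12.10 ✓; ∠HAU = 95.90° ✓; |AU| = 22.30 ✓; ∠AUV = 142.3° ✓; |UV| = 23.50 ✓; ∠UVC = 41.50° ✓; |VC| = 28.80 ✗.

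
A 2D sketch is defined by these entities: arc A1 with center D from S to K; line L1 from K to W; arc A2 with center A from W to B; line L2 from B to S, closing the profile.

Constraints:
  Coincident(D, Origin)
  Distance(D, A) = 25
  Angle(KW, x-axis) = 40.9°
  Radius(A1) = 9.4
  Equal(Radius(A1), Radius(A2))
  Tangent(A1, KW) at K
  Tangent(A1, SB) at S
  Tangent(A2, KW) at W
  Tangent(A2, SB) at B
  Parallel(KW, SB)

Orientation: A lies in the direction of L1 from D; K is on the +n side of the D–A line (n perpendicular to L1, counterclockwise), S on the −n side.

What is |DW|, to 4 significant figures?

26.71

Tangency of A1 to both parallel lines with radius 9.4 puts K and S at D ± 9.4·n: K = (-6.155, 7.105), S = (6.155, -7.105). Equal radii place W and B the same way about A: W = A + 9.4·n = (12.74, 23.47), B = A − 9.4·n = (25.05, 9.263). Then |DW| = |W − D| = 26.71.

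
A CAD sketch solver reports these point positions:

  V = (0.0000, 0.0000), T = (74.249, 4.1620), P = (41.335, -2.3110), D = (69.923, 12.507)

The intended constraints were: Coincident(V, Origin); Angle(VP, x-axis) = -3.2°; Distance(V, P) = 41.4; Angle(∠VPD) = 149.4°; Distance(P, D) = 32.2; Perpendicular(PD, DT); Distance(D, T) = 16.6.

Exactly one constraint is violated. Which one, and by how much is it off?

Distance(D, T) = 16.6 — off by 7.20.

V = (0.00, 0.00) ✓; VP at -3.200° ✓; |VP| = 41.40 ✓; ∠VPD = 149.4° ✓; |PD| = 32.20 ✓; ∠(PD, DT) = 90.00° ✓; |DT| = 9.400 ✗.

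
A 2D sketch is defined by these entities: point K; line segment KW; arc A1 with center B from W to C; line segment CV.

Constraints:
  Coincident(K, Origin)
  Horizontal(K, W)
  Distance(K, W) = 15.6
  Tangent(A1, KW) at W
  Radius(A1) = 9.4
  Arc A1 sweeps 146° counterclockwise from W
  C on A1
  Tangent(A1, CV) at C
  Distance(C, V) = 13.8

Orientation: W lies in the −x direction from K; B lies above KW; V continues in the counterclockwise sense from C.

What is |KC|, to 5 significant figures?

20.065

K is at the origin; KW is horizontal with |KW| = 15.6 and W on the −x side, so W = (-15.600, 0.0000). Tangency of A1 to KW means the radius BW is perpendicular to KW, so B = W + (0, 9.4) = (-15.600, 9.4000). On A1, W sits at bearing -90° from B; a 146° counterclockwise sweep puts C at bearing 56°, so C = B + 9.4·(cos 56°, sin 56°) = (-10.344, 17.193). Then |KC| = |C − K| = 20.065.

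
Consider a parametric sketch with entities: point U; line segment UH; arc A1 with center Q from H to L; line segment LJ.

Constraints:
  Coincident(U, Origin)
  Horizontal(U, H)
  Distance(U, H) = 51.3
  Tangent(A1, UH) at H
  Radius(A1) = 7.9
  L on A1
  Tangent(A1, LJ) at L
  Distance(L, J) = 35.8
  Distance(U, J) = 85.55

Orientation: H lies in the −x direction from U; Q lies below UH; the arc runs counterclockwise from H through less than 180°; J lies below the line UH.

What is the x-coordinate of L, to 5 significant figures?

-57.496

U is at the origin; U and H share the same y with |UH| = 51.3 and H on the −x side, so H = (-51.300, 0.0000). Tangency of A1 to UH means the radius QH is perpendicular to UH, so Q = H + (0, -7.9) = (-51.300, -7.9000). Since QL ⟂ LJ (tangency), |QJ| = √(7.9² + 35.8²) = 36.661 regardless of where L sits on A1. So J lies on both circle(U, 85.55) and circle(Q, 36.661); the below-UH intersection is J = (-79.706, -31.076). L is the foot of the tangent from J: L = (-57.496, -2.9989).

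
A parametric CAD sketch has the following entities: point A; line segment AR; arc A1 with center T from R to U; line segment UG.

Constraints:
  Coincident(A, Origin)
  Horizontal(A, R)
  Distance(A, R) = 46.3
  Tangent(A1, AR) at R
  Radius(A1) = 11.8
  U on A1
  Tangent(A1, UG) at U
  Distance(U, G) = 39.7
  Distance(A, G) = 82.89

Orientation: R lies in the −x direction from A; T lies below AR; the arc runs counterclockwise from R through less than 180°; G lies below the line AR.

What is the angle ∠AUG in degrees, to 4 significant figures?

114.2°

A is at the origin; AR is horizontal with |AR| = 46.3 and R on the −x side, so R = (-46.30, 0.000). The tangent condition forces TR to be normal to AR, so T = R + (0, -11.8) = (-46.30, -11.80). Since TU ⟂ UG (tangency), |TG| = √(11.8² + 39.7²) = 41.42 regardless of where U sits on A1. So G lies on both circle(A, 82.89) and circle(T, 41.42); the below-AR intersection is G = (-68.39, -46.83). U is the foot of the tangent from G: U = (-57.66, -8.610).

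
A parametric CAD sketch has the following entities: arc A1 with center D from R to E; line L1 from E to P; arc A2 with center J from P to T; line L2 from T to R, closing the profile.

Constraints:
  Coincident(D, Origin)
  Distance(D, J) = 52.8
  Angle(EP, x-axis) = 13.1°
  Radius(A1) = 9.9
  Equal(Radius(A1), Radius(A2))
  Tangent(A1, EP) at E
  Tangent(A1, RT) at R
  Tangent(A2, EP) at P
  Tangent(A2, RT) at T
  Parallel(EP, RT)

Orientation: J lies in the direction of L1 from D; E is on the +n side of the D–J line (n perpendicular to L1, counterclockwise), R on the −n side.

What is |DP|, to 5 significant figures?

53.720

Tangency of A1 to both parallel lines with radius 9.9 puts E and R at D ± 9.9·n: E = (-2.2438, 9.6424), R = (2.2438, -9.6424). Equal radii place P and T the same way about J: P = J + 9.9·n = (49.182, 21.610), T = J − 9.9·n = (53.670, 2.3248). Then |DP| = |P − D| = 53.720.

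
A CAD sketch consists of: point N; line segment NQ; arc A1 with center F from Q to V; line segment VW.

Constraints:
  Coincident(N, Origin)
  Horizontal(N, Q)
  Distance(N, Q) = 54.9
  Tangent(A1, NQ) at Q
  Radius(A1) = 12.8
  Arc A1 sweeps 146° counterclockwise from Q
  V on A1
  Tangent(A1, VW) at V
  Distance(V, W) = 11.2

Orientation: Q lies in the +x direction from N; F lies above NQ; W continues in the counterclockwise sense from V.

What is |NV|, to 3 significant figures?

66.3

N is at the origin; NQ is horizontal with |NQ| = 54.9 and Q on the +x side, so Q = (54.9, 0.00). Tangency of A1 to NQ means the radius FQ is perpendicular to NQ, so F = Q + (0, 12.8) = (54.9, 12.8). On A1, Q sits at bearing -90° from F; a 146° counterclockwise sweep puts V at bearing 56°, so V = F + 12.8·(cos 56°, sin 56°) = (62.1, 23.4). Then |NV| = |V − N| = 66.3.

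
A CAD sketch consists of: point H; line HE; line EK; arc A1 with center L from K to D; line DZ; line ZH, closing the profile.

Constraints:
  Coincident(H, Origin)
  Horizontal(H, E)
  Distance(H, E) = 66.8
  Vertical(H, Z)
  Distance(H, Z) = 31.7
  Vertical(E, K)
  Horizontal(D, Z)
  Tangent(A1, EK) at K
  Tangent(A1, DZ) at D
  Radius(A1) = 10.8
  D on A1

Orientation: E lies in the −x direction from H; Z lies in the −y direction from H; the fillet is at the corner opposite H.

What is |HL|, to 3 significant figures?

59.8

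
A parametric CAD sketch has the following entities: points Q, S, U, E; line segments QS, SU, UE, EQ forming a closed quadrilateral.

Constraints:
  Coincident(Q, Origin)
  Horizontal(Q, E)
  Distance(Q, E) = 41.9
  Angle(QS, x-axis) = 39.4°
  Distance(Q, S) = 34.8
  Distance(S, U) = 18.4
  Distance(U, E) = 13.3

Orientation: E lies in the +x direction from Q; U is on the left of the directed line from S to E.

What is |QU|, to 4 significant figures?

45.02

Checks: |SU| = 18.40 ✓; |UE| = 13.30 ✓.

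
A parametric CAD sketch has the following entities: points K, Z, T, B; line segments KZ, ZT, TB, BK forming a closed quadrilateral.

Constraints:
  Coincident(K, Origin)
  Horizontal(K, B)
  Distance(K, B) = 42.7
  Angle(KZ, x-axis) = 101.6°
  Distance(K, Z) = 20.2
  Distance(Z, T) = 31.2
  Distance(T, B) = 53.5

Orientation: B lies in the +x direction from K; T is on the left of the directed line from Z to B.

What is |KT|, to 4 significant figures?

47.32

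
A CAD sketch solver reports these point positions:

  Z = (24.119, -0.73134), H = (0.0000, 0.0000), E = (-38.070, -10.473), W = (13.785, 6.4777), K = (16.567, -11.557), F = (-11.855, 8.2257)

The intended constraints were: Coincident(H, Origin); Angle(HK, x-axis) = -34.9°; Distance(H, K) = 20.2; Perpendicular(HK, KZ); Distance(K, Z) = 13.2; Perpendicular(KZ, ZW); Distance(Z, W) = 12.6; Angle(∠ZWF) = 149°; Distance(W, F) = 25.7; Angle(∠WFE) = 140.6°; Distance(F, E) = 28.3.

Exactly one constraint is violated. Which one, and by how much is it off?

Distance(F, E) = 28.3 — off by 3.90.

H = (0.00, 0.00) ✓; HK at -34.90° ✓; |HK| = 20.20 ✓; ∠(HK, KZ) = 90.00° ✓; |KZ| = 13.20 ✓; ∠(KZ, ZW) = 90.00° ✓; |ZW| = 12.60 ✓; ∠ZWF = 149.0° ✓; |WF| = 25.70 ✓; ∠WFE = 140.6° ✓; |FE| = 32.20 ✗.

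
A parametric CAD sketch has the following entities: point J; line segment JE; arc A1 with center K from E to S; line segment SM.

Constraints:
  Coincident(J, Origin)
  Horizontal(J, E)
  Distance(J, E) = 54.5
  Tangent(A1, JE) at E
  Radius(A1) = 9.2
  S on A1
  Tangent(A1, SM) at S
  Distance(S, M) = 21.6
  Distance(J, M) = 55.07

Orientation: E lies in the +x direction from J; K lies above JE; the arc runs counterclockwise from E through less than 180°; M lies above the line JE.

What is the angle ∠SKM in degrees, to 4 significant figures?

66.93°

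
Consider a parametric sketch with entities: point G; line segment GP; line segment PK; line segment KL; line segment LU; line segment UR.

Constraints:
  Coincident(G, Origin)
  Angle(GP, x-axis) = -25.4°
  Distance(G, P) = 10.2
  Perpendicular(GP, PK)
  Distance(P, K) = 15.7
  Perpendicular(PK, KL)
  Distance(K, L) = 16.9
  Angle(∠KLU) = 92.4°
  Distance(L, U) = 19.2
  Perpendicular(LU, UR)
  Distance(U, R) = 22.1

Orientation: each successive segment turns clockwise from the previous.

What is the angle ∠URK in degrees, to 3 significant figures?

75.3°

G is at the origin; GP runs at -25.4° with length 10.2, so P = (9.21, -4.38). GP is perpendicular to PK, so PK runs at -115°; with |PK| = 15.7, K = (2.48, -18.6). PK is perpendicular to KL, so KL runs at 155°; with |KL| = 16.9, L = (-12.8, -11.3). ∠KLU = 92.4° gives LU at 67.0° from the x-axis; with |LU| = 19.2, U = (-5.28, 6.37). LU ⟂ UR, so UR runs at -23.0°; with |UR| = 22.1, R = (15.1, -2.27). Then cos ∠URK = RU·RK / (|RU||RK|), giving 75.3°.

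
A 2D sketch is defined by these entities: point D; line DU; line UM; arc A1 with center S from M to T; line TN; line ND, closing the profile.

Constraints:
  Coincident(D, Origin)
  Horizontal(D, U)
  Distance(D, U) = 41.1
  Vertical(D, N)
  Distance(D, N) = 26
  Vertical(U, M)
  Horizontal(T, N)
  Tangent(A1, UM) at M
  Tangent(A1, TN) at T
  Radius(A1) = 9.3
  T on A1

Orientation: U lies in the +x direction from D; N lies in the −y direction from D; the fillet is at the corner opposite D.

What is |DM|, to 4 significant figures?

44.36

The virtual corner opposite D is at (41.10, -26.00). A1 meets UM tangentially, so SM is at right angles to UM and the tangent condition forces ST to be normal to TN, with radius 9.3, so the center S sits 9.3 in from both sides at S = (31.80, -16.70). That places the tangent points at M = (41.10, -16.70) on UM and T = (31.80, -26.00) on TN. Then |DM| = |M − D| = 44.36.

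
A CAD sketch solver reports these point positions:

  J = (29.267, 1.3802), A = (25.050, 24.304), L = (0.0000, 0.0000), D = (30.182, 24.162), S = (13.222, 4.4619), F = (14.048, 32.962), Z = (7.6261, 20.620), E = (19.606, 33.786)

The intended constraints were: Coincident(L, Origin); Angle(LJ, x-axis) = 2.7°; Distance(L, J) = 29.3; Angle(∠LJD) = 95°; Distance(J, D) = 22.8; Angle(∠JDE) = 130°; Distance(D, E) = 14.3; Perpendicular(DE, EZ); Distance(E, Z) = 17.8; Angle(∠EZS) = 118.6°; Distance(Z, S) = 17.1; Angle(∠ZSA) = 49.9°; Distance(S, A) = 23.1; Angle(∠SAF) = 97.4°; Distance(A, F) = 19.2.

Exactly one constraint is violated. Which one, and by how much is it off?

Distance(A, F) = 19.2 — off by 5.20.

L = (0.00, 0.00) ✓; LJ at 2.700° ✓; |LJ| = 29.30 ✓; ∠LJD = 95.00° ✓; |JD| = 22.80 ✓; ∠JDE = 130.0° ✓; |DE| = 14.30 ✓; ∠(DE, EZ) = 90.00° ✓; |EZ| = 17.80 ✓; ∠EZS = 118.6° ✓; |ZS| = 17.10 ✓; ∠ZSA = 49.90° ✓; |SA| = 23.10 ✓; ∠SAF = 97.40° ✓; |AF| = 14.00 ✗.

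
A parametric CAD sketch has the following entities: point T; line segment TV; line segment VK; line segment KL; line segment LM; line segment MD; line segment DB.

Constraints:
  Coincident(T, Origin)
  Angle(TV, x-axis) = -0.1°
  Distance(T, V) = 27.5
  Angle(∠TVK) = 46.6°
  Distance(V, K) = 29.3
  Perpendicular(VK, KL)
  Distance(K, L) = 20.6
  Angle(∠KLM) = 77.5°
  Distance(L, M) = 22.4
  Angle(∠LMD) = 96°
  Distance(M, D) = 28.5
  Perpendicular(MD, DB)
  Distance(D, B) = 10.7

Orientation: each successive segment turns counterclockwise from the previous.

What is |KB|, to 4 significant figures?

13.90

T is at the origin; TV runs at -0.1° with length 27.5, so V = (27.50, -0.04800). ∠TVK = 46.6° gives VK at 133.3° from the x-axis; with |VK| = 29.3, K = (7.405, 21.28). The perpendicularity gives KL at right angles to VK, so KL runs at -136.7°; with |KL| = 20.6, L = (-7.587, 7.148). ∠KLM = 77.5° gives LM at -34.20° from the x-axis; with |LM| = 22.4, M = (10.94, -5.443). ∠LMD = 96.0° gives MD at 49.80° from the x-axis; with |MD| = 28.5, D = (29.34, 16.33). MD ⟂ DB, so DB runs at 139.8°; with |DB| = 10.7, B = (21.16, 23.23). Then |KB| = |B − K| = 13.90.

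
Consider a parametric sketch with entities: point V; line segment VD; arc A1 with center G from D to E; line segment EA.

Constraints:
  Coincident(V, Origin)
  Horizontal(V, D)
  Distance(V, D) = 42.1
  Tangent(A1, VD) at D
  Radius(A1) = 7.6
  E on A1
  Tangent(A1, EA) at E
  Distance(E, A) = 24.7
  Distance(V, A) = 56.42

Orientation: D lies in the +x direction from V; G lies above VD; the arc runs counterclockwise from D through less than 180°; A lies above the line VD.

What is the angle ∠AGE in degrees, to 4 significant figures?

72.90°

V is at the origin; V and D share the same y with |VD| = 42.1 and D on the +x side, so D = (42.10, 0.000). The tangent condition forces GD to be normal to VD, so G = D + (0, 7.6) = (42.10, 7.600). Since GE ⟂ EA (tangency), |GA| = √(7.6² + 24.7²) = 25.84 regardless of where E sits on A1. So A lies on both circle(V, 56.42) and circle(G, 25.84); the above-VD intersection is A = (45.62, 33.20). E is the foot of the tangent from A: E = (49.60, 8.826).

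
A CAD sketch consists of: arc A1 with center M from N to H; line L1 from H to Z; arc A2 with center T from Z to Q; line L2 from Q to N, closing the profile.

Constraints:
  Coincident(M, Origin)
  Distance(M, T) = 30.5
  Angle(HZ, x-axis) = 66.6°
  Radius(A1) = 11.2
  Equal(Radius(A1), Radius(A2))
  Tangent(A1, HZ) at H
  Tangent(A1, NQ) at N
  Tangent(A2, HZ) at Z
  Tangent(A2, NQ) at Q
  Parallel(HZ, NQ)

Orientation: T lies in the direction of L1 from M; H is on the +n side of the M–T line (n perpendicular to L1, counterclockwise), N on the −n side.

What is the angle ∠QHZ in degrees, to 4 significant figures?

36.29°

The slot axis is L1's direction at 66.6°, so u = (cos 66.6°, sin 66.6°) = (0.3971, 0.9178) and n = (−sin 66.6°, cos 66.6°) = (-0.9178, 0.3971). M is at the origin and T lies 30.5 along u from M, so T = 30.5·u = (12.11, 27.99). Tangency of A1 to both parallel lines with radius 11.2 puts H and N at M ± 11.2·n: H = (-10.28, 4.448), N = (10.28, -4.448). Equal radii place Z and Q the same way about T: Z = T + 11.2·n = (1.834, 32.44), Q = T − 11.2·n = (22.39, 23.54). Then cos ∠QHZ = HQ·HZ / (|HQ||HZ|), giving 36.29°.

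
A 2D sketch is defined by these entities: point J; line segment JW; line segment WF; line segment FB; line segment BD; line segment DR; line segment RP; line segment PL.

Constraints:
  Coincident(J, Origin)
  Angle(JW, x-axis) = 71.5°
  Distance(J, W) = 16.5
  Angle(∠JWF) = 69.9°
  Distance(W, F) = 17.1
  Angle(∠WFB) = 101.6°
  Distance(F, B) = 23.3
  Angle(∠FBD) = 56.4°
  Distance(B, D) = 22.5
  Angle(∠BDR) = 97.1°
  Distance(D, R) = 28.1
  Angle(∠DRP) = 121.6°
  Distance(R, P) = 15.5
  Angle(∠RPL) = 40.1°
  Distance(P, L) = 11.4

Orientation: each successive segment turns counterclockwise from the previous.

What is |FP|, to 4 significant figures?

18.20

J is at the origin; JW runs at 71.5° with length 16.5, so W = (5.236, 15.65). ∠JWF = 69.9° gives WF at -178.4° from the x-axis; with |WF| = 17.1, F = (-11.86, 15.17). ∠WFB = 101.6° gives FB at -100.0° from the x-axis; with |FB| = 23.3, B = (-15.90, -7.776). ∠FBD = 56.4° gives BD at 23.60° from the x-axis; with |BD| = 22.5, D = (4.714, 1.232). ∠BDR = 97.1° gives DR at 106.5° from the x-axis; with |DR| = 28.1, R = (-3.266, 28.17). ∠DRP = 121.6° gives RP at 164.9° from the x-axis; with |RP| = 15.5, P = (-18.23, 32.21). Then |FP| = |P − F| = 18.20.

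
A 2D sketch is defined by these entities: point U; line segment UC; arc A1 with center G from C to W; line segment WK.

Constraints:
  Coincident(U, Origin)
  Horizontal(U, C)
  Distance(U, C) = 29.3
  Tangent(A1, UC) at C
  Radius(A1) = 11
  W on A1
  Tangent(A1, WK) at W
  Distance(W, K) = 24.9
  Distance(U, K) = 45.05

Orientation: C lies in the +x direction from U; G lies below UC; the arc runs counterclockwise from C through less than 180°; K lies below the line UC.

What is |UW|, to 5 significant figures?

23.056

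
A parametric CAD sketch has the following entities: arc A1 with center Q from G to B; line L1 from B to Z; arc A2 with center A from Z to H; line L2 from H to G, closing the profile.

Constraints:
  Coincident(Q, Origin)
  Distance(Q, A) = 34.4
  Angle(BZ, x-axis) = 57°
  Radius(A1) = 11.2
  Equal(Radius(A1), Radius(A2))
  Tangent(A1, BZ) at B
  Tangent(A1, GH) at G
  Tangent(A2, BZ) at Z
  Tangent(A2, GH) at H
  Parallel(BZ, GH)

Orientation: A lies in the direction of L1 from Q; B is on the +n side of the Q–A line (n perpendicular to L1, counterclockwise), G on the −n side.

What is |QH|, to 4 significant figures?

36.18

Tangency of A1 to both parallel lines with radius 11.2 puts B and G at Q ± 11.2·n: B = (-9.393, 6.100), G = (9.393, -6.100). Equal radii place Z and H the same way about A: Z = A + 11.2·n = (9.342, 34.95), H = A − 11.2·n = (28.13, 22.75). Then |QH| = |H − Q| = 36.18.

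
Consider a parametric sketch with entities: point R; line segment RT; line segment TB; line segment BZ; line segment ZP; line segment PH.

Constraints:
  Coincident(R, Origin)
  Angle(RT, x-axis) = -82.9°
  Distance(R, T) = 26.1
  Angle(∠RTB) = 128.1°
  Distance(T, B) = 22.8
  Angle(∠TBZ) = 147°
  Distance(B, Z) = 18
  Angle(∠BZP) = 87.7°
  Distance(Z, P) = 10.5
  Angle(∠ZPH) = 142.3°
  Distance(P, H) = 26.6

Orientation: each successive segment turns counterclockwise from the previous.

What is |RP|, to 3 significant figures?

48.0

∠TBZ = 147.0° gives BZ at 2.00° from the x-axis; with |BZ| = 18.0, Z = (40.8, -37.0). ∠BZP = 87.7° gives ZP at 94.3° from the x-axis; with |ZP| = 10.5, P = (40.0, -26.5). Then |RP| = |P − R| = 48.0.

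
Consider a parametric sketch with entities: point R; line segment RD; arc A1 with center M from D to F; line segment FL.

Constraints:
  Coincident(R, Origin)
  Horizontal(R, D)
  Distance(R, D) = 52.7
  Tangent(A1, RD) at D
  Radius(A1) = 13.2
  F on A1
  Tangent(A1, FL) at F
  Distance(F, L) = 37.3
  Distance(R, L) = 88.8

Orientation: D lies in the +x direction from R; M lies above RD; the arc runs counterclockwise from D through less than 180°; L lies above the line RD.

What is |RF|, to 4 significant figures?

65.89

R is at the origin; R and D share the same y with |RD| = 52.7 and D on the +x side, so D = (52.70, 0.000). The tangent condition forces MD to be normal to RD, so M = D + (0, 13.2) = (52.70, 13.20). Since MF ⟂ FL (tangency), |ML| = √(13.2² + 37.3²) = 39.57 regardless of where F sits on A1. So L lies on both circle(R, 88.8) and circle(M, 39.57); the above-RD intersection is L = (76.80, 44.58). F is the foot of the tangent from L: F = (65.25, 9.114).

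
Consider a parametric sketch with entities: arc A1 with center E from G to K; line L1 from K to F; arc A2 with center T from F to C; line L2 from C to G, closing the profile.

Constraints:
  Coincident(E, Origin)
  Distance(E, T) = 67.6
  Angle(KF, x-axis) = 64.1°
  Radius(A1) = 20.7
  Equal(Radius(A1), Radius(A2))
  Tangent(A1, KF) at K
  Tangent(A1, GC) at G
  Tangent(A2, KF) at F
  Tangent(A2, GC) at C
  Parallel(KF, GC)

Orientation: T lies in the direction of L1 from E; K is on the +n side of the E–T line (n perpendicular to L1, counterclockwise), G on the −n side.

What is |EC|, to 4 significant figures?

70.70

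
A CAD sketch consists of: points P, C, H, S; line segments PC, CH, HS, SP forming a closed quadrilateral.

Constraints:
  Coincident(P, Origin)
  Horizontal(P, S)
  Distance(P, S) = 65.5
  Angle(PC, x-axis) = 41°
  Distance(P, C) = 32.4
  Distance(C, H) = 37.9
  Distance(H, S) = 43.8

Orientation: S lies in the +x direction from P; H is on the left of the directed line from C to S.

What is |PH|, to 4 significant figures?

70.19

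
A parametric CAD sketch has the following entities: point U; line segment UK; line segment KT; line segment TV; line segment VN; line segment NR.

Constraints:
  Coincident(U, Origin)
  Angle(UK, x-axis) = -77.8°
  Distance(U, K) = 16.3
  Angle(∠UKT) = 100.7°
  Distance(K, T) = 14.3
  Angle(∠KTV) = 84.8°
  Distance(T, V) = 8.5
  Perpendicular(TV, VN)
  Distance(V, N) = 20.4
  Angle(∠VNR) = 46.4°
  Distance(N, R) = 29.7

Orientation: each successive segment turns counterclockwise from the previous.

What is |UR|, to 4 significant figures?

34.41

U is at the origin; UK runs at -77.8° with length 16.3, so K = (3.445, -15.93). ∠UKT = 100.7° gives KT at 1.500° from the x-axis; with |KT| = 14.3, T = (17.74, -15.56). ∠KTV = 84.8° gives TV at 96.70° from the x-axis; with |TV| = 8.5, V = (16.75, -7.116). The perpendicularity gives VN at right angles to TV, so VN runs at -173.3°; with |VN| = 20.4, N = (-3.513, -9.496). ∠VNR = 46.4° gives NR at -39.70° from the x-axis; with |NR| = 29.7, R = (19.34, -28.47). Then |UR| = |R − U| = 34.41.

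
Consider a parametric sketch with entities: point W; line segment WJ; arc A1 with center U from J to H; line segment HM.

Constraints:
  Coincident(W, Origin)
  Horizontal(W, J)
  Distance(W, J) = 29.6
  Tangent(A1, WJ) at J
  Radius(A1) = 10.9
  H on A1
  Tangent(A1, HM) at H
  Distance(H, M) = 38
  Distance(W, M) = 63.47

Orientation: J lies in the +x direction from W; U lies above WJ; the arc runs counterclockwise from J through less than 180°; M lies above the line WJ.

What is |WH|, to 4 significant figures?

41.95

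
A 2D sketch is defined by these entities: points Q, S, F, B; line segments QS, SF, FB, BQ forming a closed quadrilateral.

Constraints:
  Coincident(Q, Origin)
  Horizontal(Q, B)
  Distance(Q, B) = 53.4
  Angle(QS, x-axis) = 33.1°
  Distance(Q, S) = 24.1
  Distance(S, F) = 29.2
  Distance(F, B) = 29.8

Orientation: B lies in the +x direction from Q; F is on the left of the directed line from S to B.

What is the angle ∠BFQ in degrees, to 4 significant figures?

73.97°

Q is at the origin; QB is horizontal with |QB| = 53.4 and B in +x, so B = (53.4, 0). QS runs at 33.1° with |QS| = 24.1, so S = (20.19, 13.16). F is determined by |SF| = 29.2 and |FB| = 29.8 together: it lies at the intersection of circle(S, 29.2) and circle(B, 29.8). With |SB| = 35.72, the foot of the radical line on SB is 17.37 from S and the perpendicular offset is √(29.2² − 17.37²) = 23.47. Taking the left-of-SB solution: F = (44.98, 28.59).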